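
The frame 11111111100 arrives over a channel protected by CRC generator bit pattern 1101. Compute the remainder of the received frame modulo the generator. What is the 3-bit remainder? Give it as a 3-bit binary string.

Modulo-2 division of 11111111100 by 1101:
  pos 0: 1111 XOR 1101 = 0010
  pos 2: 1011 XOR 1101 = 0110
  pos 3: 1101 XOR 1101 = 0000
  pos 7: 1100 XOR 1101 = 0001
Remainder = 001 (nonzero — an error is detected).

001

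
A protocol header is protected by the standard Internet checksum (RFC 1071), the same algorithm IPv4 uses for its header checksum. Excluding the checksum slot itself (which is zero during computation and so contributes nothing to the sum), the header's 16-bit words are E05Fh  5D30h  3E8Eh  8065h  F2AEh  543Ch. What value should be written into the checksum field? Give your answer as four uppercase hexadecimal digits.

BC90

One's-complement addition (fold any carry out of bit 15 back into bit 0):
  0xE05F + 0x5D30 = 0x13D8F → wrap carry → 0x3D90
  0x3D90 + 0x3E8E = 0x07C1E
  0x7C1E + 0x8065 = 0x0FC83
  0xFC83 + 0xF2AE = 0x1EF31 → wrap carry → 0xEF32
  0xEF32 + 0x543C = 0x1436E → wrap carry → 0x436F
One's-complement sum = 0x436F.
Checksum = ~0x436F & 0xFFFF = 0xBC90.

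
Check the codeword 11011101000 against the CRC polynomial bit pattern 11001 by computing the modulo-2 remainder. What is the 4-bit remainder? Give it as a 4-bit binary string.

0100

Modulo-2 division of 11011101000 by 11001:
  pos 0: 11011 XOR 11001 = 00010
  pos 3: 10101 XOR 11001 = 01100
  pos 4: 11000 XOR 11001 = 00001
Remainder = 0100 (nonzero — an error is detected).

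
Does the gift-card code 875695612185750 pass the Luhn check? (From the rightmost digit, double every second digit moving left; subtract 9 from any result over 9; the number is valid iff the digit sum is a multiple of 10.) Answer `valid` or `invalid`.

valid

From the right, keep odd positions and double even positions (subtract 9 from any doubled value over 9):
  doubled (positions 2,4,...): 1 1 2 2 1 3 5 → sum 15
  kept (positions 1,3,...): 0 7 8 2 6 9 5 8 → sum 45
Total = 60.
60 mod 10 = 0, so the number is valid.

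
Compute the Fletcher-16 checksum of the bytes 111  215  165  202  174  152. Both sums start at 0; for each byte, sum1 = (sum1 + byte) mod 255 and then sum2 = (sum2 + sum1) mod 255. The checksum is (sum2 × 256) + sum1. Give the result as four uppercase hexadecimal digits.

Running sums (mod 255):
  after byte 0 (111): sum1=111, sum2=111
  after byte 1 (215): sum1=71, sum2=182
  after byte 2 (165): sum1=236, sum2=163
  after byte 3 (202): sum1=183, sum2=91
  after byte 4 (174): sum1=102, sum2=193
  after byte 5 (152): sum1=254, sum2=192
Checksum = sum2·256 + sum1 = 192·256 + 254 = 49406 = 0xC0FE.

C0FE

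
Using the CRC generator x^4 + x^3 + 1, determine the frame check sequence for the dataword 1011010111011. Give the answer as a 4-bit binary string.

1011

Append 4 zeros: 10110101110110000. Divide by 11001 (XOR where the leading bit is 1):
  pos 0: 10110 XOR 11001 = 01111
  pos 1: 11111 XOR 11001 = 00110
  pos 3: 11001 XOR 11001 = 00000
  pos 8: 11011 XOR 11001 = 00010
  pos 11: 10000 XOR 11001 = 01001
  pos 12: 10010 XOR 11001 = 01011
Remainder (last 4 bits) = 1011. This is the CRC / FCS.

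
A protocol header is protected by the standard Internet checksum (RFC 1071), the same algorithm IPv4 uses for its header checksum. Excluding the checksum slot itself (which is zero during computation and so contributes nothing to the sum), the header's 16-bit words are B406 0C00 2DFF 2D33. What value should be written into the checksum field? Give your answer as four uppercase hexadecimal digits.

E4C6

One's-complement addition (fold any carry out of bit 15 back into bit 0):
  0xB406 + 0x0C00 = 0x0C006
  0xC006 + 0x2DFF = 0x0EE05
  0xEE05 + 0x2D33 = 0x11B38 → wrap carry → 0x1B39
One's-complement sum = 0x1B39.
Checksum = ~0x1B39 & 0xFFFF = 0xE4C6.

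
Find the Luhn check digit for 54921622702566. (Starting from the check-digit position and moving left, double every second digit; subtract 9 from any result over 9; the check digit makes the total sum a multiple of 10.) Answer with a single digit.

5

Partial digits right→left: 6 6 5 2 0 7 2 2 6 1 2 9 4 5
Double every second digit counting from the check-digit position (so the 1st, 3rd, 5th, ... of the partial from the right).
  doubled (with −9 where >9): 3 1 0 4 3 4 8 → sum 23
  kept as-is: 6 2 7 2 1 9 5 → sum 32
Total = 23 + 32 = 55.
Check digit = (10 − (55 mod 10)) mod 10 = 5.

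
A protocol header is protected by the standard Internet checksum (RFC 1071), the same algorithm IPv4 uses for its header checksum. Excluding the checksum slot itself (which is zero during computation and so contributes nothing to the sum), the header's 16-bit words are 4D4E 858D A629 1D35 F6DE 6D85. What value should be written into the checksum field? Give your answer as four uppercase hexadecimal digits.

0561

One's-complement addition (fold any carry out of bit 15 back into bit 0):
  0x4D4E + 0x858D = 0x0D2DB
  0xD2DB + 0xA629 = 0x17904 → wrap carry → 0x7905
  0x7905 + 0x1D35 = 0x0963A
  0x963A + 0xF6DE = 0x18D18 → wrap carry → 0x8D19
  0x8D19 + 0x6D85 = 0x0FA9E
One's-complement sum = 0xFA9E.
Checksum = ~0xFA9E & 0xFFFF = 0x0561.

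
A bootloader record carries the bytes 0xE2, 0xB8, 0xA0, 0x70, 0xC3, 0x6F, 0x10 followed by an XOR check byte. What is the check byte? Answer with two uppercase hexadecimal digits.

XOR the bytes together:
  start with 0xE2
  0xE2 ⊕ 0xB8 = 0x5A
  0x5A ⊕ 0xA0 = 0xFA
  0xFA ⊕ 0x70 = 0x8A
  0x8A ⊕ 0xC3 = 0x49
  0x49 ⊕ 0x6F = 0x26
  0x26 ⊕ 0x10 = 0x36

36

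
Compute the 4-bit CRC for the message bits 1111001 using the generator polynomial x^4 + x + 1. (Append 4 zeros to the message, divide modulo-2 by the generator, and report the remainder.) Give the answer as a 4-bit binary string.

Append 4 zeros: 11110010000. Divide by 10011 (XOR where the leading bit is 1):
  pos 0: 11110 XOR 10011 = 01101
  pos 1: 11010 XOR 10011 = 01001
  pos 2: 10011 XOR 10011 = 00000
Remainder (last 4 bits) = 0000. This is the CRC / FCS.

0000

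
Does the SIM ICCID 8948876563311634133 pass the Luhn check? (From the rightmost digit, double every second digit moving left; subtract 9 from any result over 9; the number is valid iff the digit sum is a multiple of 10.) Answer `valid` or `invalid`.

From the right, keep odd positions and double even positions (subtract 9 from any doubled value over 9):
  doubled (positions 2,4,...): 6 8 3 2 6 1 5 7 9 → sum 47
  kept (positions 1,3,...): 3 1 3 1 3 6 6 8 4 8 → sum 43
Total = 90.
90 mod 10 = 0, so the number is valid.

valid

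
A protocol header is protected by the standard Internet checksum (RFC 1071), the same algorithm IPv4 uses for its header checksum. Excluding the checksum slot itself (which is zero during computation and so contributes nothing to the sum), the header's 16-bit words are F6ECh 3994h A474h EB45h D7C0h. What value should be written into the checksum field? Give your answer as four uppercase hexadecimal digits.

One's-complement addition (fold any carry out of bit 15 back into bit 0):
  0xF6EC + 0x3994 = 0x13080 → wrap carry → 0x3081
  0x3081 + 0xA474 = 0x0D4F5
  0xD4F5 + 0xEB45 = 0x1C03A → wrap carry → 0xC03B
  0xC03B + 0xD7C0 = 0x197FB → wrap carry → 0x97FC
One's-complement sum = 0x97FC.
Checksum = ~0x97FC & 0xFFFF = 0x6803.

6803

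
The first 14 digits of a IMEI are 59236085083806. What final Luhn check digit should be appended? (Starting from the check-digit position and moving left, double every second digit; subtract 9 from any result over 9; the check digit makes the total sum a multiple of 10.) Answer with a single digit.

Partial digits right→left: 6 0 8 3 8 0 5 8 0 6 3 2 9 5
Double every second digit counting from the check-digit position (so the 1st, 3rd, 5th, ... of the partial from the right).
  doubled (with −9 where >9): 3 7 7 1 0 6 9 → sum 33
  kept as-is: 0 3 0 8 6 2 5 → sum 24
Total = 33 + 24 = 57.
Check digit = (10 − (57 mod 10)) mod 10 = 3.

3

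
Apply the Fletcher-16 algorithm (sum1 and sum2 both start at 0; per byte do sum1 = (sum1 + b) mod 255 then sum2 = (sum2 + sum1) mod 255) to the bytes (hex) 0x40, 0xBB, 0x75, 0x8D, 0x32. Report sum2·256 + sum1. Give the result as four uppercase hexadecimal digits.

DD31

Running sums (mod 255):
  after byte 0 (0x40): sum1=64, sum2=64
  after byte 1 (0xBB): sum1=251, sum2=60
  after byte 2 (0x75): sum1=113, sum2=173
  after byte 3 (0x8D): sum1=254, sum2=172
  after byte 4 (0x32): sum1=49, sum2=221
Checksum = sum2·256 + sum1 = 221·256 + 49 = 56625 = 0xDD31.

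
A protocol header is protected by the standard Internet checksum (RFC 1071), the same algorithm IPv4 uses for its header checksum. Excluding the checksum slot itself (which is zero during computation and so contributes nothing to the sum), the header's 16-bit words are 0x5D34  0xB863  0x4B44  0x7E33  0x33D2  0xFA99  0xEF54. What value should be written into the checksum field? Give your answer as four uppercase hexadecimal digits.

One's-complement addition (fold any carry out of bit 15 back into bit 0):
  0x5D34 + 0xB863 = 0x11597 → wrap carry → 0x1598
  0x1598 + 0x4B44 = 0x060DC
  0x60DC + 0x7E33 = 0x0DF0F
  0xDF0F + 0x33D2 = 0x112E1 → wrap carry → 0x12E2
  0x12E2 + 0xFA99 = 0x10D7B → wrap carry → 0x0D7C
  0x0D7C + 0xEF54 = 0x0FCD0
One's-complement sum = 0xFCD0.
Checksum = ~0xFCD0 & 0xFFFF = 0x032F.

032F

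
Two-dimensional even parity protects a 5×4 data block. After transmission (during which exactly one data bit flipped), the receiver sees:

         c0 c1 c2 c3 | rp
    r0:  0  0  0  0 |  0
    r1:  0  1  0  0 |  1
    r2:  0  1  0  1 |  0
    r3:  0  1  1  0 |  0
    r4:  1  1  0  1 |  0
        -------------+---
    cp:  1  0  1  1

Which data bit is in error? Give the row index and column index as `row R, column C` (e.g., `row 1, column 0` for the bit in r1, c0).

Recompute each row's even parity and compare to rp:
  r0: data parity 0, sent rp 0 → ok
  r1: data parity 1, sent rp 1 → ok
  r2: data parity 0, sent rp 0 → ok
  r3: data parity 0, sent rp 0 → ok
  r4: data parity 1, sent rp 0 → mismatch
Recompute each column's even parity and compare to cp:
  c0: data parity 1, sent cp 1 → ok
  c1: data parity 0, sent cp 0 → ok
  c2: data parity 1, sent cp 1 → ok
  c3: data parity 0, sent cp 1 → mismatch
Exactly one row (r4) and one column (c3) fail → the flipped bit is at their intersection.

row 4, column 3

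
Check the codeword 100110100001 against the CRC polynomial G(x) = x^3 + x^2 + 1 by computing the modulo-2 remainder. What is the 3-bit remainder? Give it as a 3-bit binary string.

110

Modulo-2 division of 100110100001 by 1101:
  pos 0: 1001 XOR 1101 = 0100
  pos 1: 1001 XOR 1101 = 0100
  pos 2: 1000 XOR 1101 = 0101
  pos 3: 1011 XOR 1101 = 0110
  pos 4: 1100 XOR 1101 = 0001
  pos 7: 1000 XOR 1101 = 0101
  pos 8: 1011 XOR 1101 = 0110
Remainder = 110 (nonzero — an error is detected).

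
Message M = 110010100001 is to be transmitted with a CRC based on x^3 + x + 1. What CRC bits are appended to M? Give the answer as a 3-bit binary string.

Append 3 zeros: 110010100001000. Divide by 1011 (XOR where the leading bit is 1):
  pos 0: 1100 XOR 1011 = 0111
  pos 1: 1111 XOR 1011 = 0100
  pos 2: 1000 XOR 1011 = 0011
  pos 4: 1110 XOR 1011 = 0101
  pos 5: 1010 XOR 1011 = 0001
  pos 8: 1001 XOR 1011 = 0010
  pos 10: 1000 XOR 1011 = 0011
Remainder (last 3 bits) = 110. This is the CRC / FCS.

110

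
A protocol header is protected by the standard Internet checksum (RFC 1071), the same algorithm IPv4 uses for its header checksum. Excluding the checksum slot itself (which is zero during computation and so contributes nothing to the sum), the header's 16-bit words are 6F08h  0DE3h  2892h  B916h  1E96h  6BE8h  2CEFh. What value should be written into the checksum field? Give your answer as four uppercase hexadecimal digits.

E9FD

One's-complement addition (fold any carry out of bit 15 back into bit 0):
  0x6F08 + 0x0DE3 = 0x07CEB
  0x7CEB + 0x2892 = 0x0A57D
  0xA57D + 0xB916 = 0x15E93 → wrap carry → 0x5E94
  0x5E94 + 0x1E96 = 0x07D2A
  0x7D2A + 0x6BE8 = 0x0E912
  0xE912 + 0x2CEF = 0x11601 → wrap carry → 0x1602
One's-complement sum = 0x1602.
Checksum = ~0x1602 & 0xFFFF = 0xE9FD.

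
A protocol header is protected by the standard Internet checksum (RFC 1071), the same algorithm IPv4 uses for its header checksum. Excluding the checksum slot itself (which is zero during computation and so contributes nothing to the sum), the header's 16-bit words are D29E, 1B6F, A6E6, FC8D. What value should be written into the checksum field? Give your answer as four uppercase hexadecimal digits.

One's-complement addition (fold any carry out of bit 15 back into bit 0):
  0xD29E + 0x1B6F = 0x0EE0D
  0xEE0D + 0xA6E6 = 0x194F3 → wrap carry → 0x94F4
  0x94F4 + 0xFC8D = 0x19181 → wrap carry → 0x9182
One's-complement sum = 0x9182.
Checksum = ~0x9182 & 0xFFFF = 0x6E7D.

6E7D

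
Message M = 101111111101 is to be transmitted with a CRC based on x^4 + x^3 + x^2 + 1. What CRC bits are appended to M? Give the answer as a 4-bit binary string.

Append 4 zeros: 1011111111010000. Divide by 11101 (XOR where the leading bit is 1):
  pos 0: 10111 XOR 11101 = 01010
  pos 1: 10101 XOR 11101 = 01000
  pos 2: 10001 XOR 11101 = 01100
  pos 3: 11001 XOR 11101 = 00100
  pos 5: 10011 XOR 11101 = 01110
  pos 6: 11100 XOR 11101 = 00001
  pos 10: 11000 XOR 11101 = 00101
Remainder (last 4 bits) = 1010. This is the CRC / FCS.

1010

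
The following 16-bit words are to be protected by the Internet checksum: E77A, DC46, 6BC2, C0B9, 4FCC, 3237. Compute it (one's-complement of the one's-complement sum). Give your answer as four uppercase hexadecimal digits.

8DBE

One's-complement addition (fold any carry out of bit 15 back into bit 0):
  0xE77A + 0xDC46 = 0x1C3C0 → wrap carry → 0xC3C1
  0xC3C1 + 0x6BC2 = 0x12F83 → wrap carry → 0x2F84
  0x2F84 + 0xC0B9 = 0x0F03D
  0xF03D + 0x4FCC = 0x14009 → wrap carry → 0x400A
  0x400A + 0x3237 = 0x07241
One's-complement sum = 0x7241.
Checksum = ~0x7241 & 0xFFFF = 0x8DBE.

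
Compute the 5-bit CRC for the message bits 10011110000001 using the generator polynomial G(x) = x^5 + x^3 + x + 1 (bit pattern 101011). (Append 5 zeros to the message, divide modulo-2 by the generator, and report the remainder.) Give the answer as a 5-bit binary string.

10010

Append 5 zeros: 1001111000000100000. Divide by 101011 (XOR where the leading bit is 1):
  pos 0: 100111 XOR 101011 = 001100
  pos 2: 110010 XOR 101011 = 011001
  pos 3: 110010 XOR 101011 = 011001
  pos 4: 110010 XOR 101011 = 011001
  pos 5: 110010 XOR 101011 = 011001
  pos 6: 110010 XOR 101011 = 011001
  pos 7: 110010 XOR 101011 = 011001
  pos 8: 110011 XOR 101011 = 011000
  pos 9: 110000 XOR 101011 = 011011
  pos 10: 110110 XOR 101011 = 011101
  pos 11: 111010 XOR 101011 = 010001
  pos 12: 100010 XOR 101011 = 001001
Remainder (last 5 bits) = 10010. This is the CRC / FCS.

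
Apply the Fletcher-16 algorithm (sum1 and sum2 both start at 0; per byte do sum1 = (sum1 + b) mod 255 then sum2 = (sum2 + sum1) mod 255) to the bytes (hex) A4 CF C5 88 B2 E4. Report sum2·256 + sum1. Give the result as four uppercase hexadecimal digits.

Running sums (mod 255):
  after byte 0 (A4): sum1=164, sum2=164
  after byte 1 (CF): sum1=116, sum2=25
  after byte 2 (C5): sum1=58, sum2=83
  after byte 3 (88): sum1=194, sum2=22
  after byte 4 (B2): sum1=117, sum2=139
  after byte 5 (E4): sum1=90, sum2=229
Checksum = sum2·256 + sum1 = 229·256 + 90 = 58714 = 0xE55A.

E55A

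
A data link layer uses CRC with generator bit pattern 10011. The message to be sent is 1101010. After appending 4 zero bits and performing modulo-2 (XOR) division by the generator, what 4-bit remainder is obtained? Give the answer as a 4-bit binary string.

Append 4 zeros: 11010100000. Divide by 10011 (XOR where the leading bit is 1):
  pos 0: 11010 XOR 10011 = 01001
  pos 1: 10011 XOR 10011 = 00000
Remainder (last 4 bits) = 0000. This is the CRC / FCS.

0000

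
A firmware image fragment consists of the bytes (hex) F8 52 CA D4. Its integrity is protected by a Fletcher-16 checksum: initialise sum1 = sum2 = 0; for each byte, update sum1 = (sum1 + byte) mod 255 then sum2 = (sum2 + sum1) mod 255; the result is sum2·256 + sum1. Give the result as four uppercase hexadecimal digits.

45EA

Running sums (mod 255):
  after byte 0 (F8): sum1=248, sum2=248
  after byte 1 (52): sum1=75, sum2=68
  after byte 2 (CA): sum1=22, sum2=90
  after byte 3 (D4): sum1=234, sum2=69
Checksum = sum2·256 + sum1 = 69·256 + 234 = 17898 = 0x45EA.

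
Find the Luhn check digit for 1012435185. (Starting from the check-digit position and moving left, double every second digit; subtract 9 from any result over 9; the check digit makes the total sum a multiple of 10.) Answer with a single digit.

8

Partial digits right→left: 5 8 1 5 3 4 2 1 0 1
Double every second digit counting from the check-digit position (so the 1st, 3rd, 5th, ... of the partial from the right).
  doubled (with −9 where >9): 1 2 6 4 0 → sum 13
  kept as-is: 8 5 4 1 1 → sum 19
Total = 13 + 19 = 32.
Check digit = (10 − (32 mod 10)) mod 10 = 8.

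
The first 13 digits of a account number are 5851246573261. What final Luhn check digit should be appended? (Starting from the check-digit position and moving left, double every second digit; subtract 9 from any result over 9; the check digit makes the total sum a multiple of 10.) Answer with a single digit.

Partial digits right→left: 1 6 2 3 7 5 6 4 2 1 5 8 5
Double every second digit counting from the check-digit position (so the 1st, 3rd, 5th, ... of the partial from the right).
  doubled (with −9 where >9): 2 4 5 3 4 1 1 → sum 20
  kept as-is: 6 3 5 4 1 8 → sum 27
Total = 20 + 27 = 47.
Check digit = (10 − (47 mod 10)) mod 10 = 3.

3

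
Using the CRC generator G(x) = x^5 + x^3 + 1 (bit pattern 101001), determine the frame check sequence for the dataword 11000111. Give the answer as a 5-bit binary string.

Append 5 zeros: 1100011100000. Divide by 101001 (XOR where the leading bit is 1):
  pos 0: 110001 XOR 101001 = 011000
  pos 1: 110001 XOR 101001 = 011000
  pos 2: 110001 XOR 101001 = 011000
  pos 3: 110000 XOR 101001 = 011001
  pos 4: 110010 XOR 101001 = 011011
  pos 5: 110110 XOR 101001 = 011111
  pos 6: 111110 XOR 101001 = 010111
  pos 7: 101110 XOR 101001 = 000111
Remainder (last 5 bits) = 00111. This is the CRC / FCS.

00111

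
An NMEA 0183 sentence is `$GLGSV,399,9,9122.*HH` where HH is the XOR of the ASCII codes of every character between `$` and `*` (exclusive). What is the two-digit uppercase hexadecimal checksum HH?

XOR the ASCII codes of the payload characters:
  'G' = 0x47 → acc = 0x47
  'L' = 0x4C → acc = 0x0B
  'G' = 0x47 → acc = 0x4C
  'S' = 0x53 → acc = 0x1F
  'V' = 0x56 → acc = 0x49
  ',' = 0x2C → acc = 0x65
  '3' = 0x33 → acc = 0x56
  '9' = 0x39 → acc = 0x6F
  '9' = 0x39 → acc = 0x56
  ',' = 0x2C → acc = 0x7A
  '9' = 0x39 → acc = 0x43
  ',' = 0x2C → acc = 0x6F
  '9' = 0x39 → acc = 0x56
  '1' = 0x31 → acc = 0x67
  '2' = 0x32 → acc = 0x55
  '2' = 0x32 → acc = 0x67
  '.' = 0x2E → acc = 0x49
Checksum = 0x49.

49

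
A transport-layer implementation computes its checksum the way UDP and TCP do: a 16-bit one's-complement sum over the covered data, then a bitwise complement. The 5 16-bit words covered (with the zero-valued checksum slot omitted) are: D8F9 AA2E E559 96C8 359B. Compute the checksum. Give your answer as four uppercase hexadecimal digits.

One's-complement addition (fold any carry out of bit 15 back into bit 0):
  0xD8F9 + 0xAA2E = 0x18327 → wrap carry → 0x8328
  0x8328 + 0xE559 = 0x16881 → wrap carry → 0x6882
  0x6882 + 0x96C8 = 0x0FF4A
  0xFF4A + 0x359B = 0x134E5 → wrap carry → 0x34E6
One's-complement sum = 0x34E6.
Checksum = ~0x34E6 & 0xFFFF = 0xCB19.

CB19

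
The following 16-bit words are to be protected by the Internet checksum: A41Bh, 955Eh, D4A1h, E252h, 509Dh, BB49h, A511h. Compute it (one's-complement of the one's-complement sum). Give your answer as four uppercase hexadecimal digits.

One's-complement addition (fold any carry out of bit 15 back into bit 0):
  0xA41B + 0x955E = 0x13979 → wrap carry → 0x397A
  0x397A + 0xD4A1 = 0x10E1B → wrap carry → 0x0E1C
  0x0E1C + 0xE252 = 0x0F06E
  0xF06E + 0x509D = 0x1410B → wrap carry → 0x410C
  0x410C + 0xBB49 = 0x0FC55
  0xFC55 + 0xA511 = 0x1A166 → wrap carry → 0xA167
One's-complement sum = 0xA167.
Checksum = ~0xA167 & 0xFFFF = 0x5E98.

5E98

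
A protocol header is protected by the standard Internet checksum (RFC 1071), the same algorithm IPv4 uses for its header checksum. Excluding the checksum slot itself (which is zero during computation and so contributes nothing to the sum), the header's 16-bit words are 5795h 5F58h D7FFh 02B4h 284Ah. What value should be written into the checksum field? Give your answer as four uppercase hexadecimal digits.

4614

One's-complement addition (fold any carry out of bit 15 back into bit 0):
  0x5795 + 0x5F58 = 0x0B6ED
  0xB6ED + 0xD7FF = 0x18EEC → wrap carry → 0x8EED
  0x8EED + 0x02B4 = 0x091A1
  0x91A1 + 0x284A = 0x0B9EB
One's-complement sum = 0xB9EB.
Checksum = ~0xB9EB & 0xFFFF = 0x4614.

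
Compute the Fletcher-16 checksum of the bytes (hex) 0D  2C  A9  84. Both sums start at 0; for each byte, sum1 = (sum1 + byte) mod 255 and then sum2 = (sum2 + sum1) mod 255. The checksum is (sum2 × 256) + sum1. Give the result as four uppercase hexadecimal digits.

Running sums (mod 255):
  after byte 0 (0D): sum1=13, sum2=13
  after byte 1 (2C): sum1=57, sum2=70
  after byte 2 (A9): sum1=226, sum2=41
  after byte 3 (84): sum1=103, sum2=144
Checksum = sum2·256 + sum1 = 144·256 + 103 = 36967 = 0x9067.

9067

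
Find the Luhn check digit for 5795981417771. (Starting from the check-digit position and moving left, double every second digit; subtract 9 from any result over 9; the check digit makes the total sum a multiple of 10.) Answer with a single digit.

Partial digits right→left: 1 7 7 7 1 4 1 8 9 5 9 7 5
Double every second digit counting from the check-digit position (so the 1st, 3rd, 5th, ... of the partial from the right).
  doubled (with −9 where >9): 2 5 2 2 9 9 1 → sum 30
  kept as-is: 7 7 4 8 5 7 → sum 38
Total = 30 + 38 = 68.
Check digit = (10 − (68 mod 10)) mod 10 = 2.

2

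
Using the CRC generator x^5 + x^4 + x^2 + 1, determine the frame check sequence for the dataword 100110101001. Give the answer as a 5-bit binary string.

Append 5 zeros: 10011010100100000. Divide by 110101 (XOR where the leading bit is 1):
  pos 0: 100110 XOR 110101 = 010011
  pos 1: 100111 XOR 110101 = 010010
  pos 2: 100100 XOR 110101 = 010001
  pos 3: 100011 XOR 110101 = 010110
  pos 4: 101100 XOR 110101 = 011001
  pos 5: 110010 XOR 110101 = 000111
  pos 8: 111100 XOR 110101 = 001001
  pos 10: 100100 XOR 110101 = 010001
  pos 11: 100010 XOR 110101 = 010111
Remainder (last 5 bits) = 10111. This is the CRC / FCS.

10111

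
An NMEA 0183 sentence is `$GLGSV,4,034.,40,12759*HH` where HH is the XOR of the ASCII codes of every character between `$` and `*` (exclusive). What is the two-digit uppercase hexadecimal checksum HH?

58

XOR the ASCII codes of the payload characters:
  'G' = 0x47 → acc = 0x47
  'L' = 0x4C → acc = 0x0B
  'G' = 0x47 → acc = 0x4C
  'S' = 0x53 → acc = 0x1F
  'V' = 0x56 → acc = 0x49
  ',' = 0x2C → acc = 0x65
  '4' = 0x34 → acc = 0x51
  ',' = 0x2C → acc = 0x7D
  '0' = 0x30 → acc = 0x4D
  '3' = 0x33 → acc = 0x7E
  '4' = 0x34 → acc = 0x4A
  '.' = 0x2E → acc = 0x64
  ',' = 0x2C → acc = 0x48
  '4' = 0x34 → acc = 0x7C
  '0' = 0x30 → acc = 0x4C
  ',' = 0x2C → acc = 0x60
  '1' = 0x31 → acc = 0x51
  '2' = 0x32 → acc = 0x63
  '7' = 0x37 → acc = 0x54
  '5' = 0x35 → acc = 0x61
  '9' = 0x39 → acc = 0x58
Checksum = 0x58.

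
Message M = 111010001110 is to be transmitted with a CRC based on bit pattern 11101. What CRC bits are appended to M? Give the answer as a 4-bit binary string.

1000

Append 4 zeros: 1110100011100000. Divide by 11101 (XOR where the leading bit is 1):
  pos 0: 11101 XOR 11101 = 00000
  pos 8: 11100 XOR 11101 = 00001
Remainder (last 4 bits) = 1000. This is the CRC / FCS.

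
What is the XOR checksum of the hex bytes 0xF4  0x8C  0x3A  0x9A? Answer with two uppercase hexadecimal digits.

D8

XOR the bytes together:
  start with 0xF4
  0xF4 ⊕ 0x8C = 0x78
  0x78 ⊕ 0x3A = 0x42
  0x42 ⊕ 0x9A = 0xD8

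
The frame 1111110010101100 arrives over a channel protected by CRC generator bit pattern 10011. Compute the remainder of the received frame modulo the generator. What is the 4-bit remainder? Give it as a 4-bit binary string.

0010

Modulo-2 division of 1111110010101100 by 10011:
  pos 0: 11111 XOR 10011 = 01100
  pos 1: 11001 XOR 10011 = 01010
  pos 2: 10100 XOR 10011 = 00111
  pos 4: 11101 XOR 10011 = 01110
  pos 5: 11100 XOR 10011 = 01111
  pos 6: 11111 XOR 10011 = 01100
  pos 7: 11000 XOR 10011 = 01011
  pos 8: 10111 XOR 10011 = 00100
  pos 10: 10010 XOR 10011 = 00001
Remainder = 0010 (nonzero — an error is detected).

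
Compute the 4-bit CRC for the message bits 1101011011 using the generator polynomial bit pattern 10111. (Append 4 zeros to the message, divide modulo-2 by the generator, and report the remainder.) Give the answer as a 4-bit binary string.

0111

Append 4 zeros: 11010110110000. Divide by 10111 (XOR where the leading bit is 1):
  pos 0: 11010 XOR 10111 = 01101
  pos 1: 11011 XOR 10111 = 01100
  pos 2: 11001 XOR 10111 = 01110
  pos 3: 11100 XOR 10111 = 01011
  pos 4: 10111 XOR 10111 = 00000
  pos 9: 10000 XOR 10111 = 00111
Remainder (last 4 bits) = 0111. This is the CRC / FCS.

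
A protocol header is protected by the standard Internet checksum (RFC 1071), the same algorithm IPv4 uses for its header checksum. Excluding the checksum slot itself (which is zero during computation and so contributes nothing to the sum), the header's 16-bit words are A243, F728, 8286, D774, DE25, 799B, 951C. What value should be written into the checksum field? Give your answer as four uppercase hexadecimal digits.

One's-complement addition (fold any carry out of bit 15 back into bit 0):
  0xA243 + 0xF728 = 0x1996B → wrap carry → 0x996C
  0x996C + 0x8286 = 0x11BF2 → wrap carry → 0x1BF3
  0x1BF3 + 0xD774 = 0x0F367
  0xF367 + 0xDE25 = 0x1D18C → wrap carry → 0xD18D
  0xD18D + 0x799B = 0x14B28 → wrap carry → 0x4B29
  0x4B29 + 0x951C = 0x0E045
One's-complement sum = 0xE045.
Checksum = ~0xE045 & 0xFFFF = 0x1FBA.

1FBA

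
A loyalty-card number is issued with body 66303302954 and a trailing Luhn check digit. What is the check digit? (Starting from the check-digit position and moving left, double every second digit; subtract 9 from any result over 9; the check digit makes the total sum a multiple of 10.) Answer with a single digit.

Partial digits right→left: 4 5 9 2 0 3 3 0 3 6 6
Double every second digit counting from the check-digit position (so the 1st, 3rd, 5th, ... of the partial from the right).
  doubled (with −9 where >9): 8 9 0 6 6 3 → sum 32
  kept as-is: 5 2 3 0 6 → sum 16
Total = 32 + 16 = 48.
Check digit = (10 − (48 mod 10)) mod 10 = 2.

2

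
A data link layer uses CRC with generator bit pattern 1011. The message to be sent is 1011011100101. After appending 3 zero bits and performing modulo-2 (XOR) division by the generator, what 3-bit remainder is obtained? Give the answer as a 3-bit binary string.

001

Append 3 zeros: 1011011100101000. Divide by 1011 (XOR where the leading bit is 1):
  pos 0: 1011 XOR 1011 = 0000
  pos 5: 1110 XOR 1011 = 0101
  pos 6: 1010 XOR 1011 = 0001
  pos 9: 1101 XOR 1011 = 0110
  pos 10: 1100 XOR 1011 = 0111
  pos 11: 1110 XOR 1011 = 0101
  pos 12: 1010 XOR 1011 = 0001
Remainder (last 3 bits) = 001. This is the CRC / FCS.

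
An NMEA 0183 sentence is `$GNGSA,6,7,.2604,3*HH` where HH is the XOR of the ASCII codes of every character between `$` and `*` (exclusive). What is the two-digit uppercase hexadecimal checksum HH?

40

XOR the ASCII codes of the payload characters:
  'G' = 0x47 → acc = 0x47
  'N' = 0x4E → acc = 0x09
  'G' = 0x47 → acc = 0x4E
  'S' = 0x53 → acc = 0x1D
  'A' = 0x41 → acc = 0x5C
  ',' = 0x2C → acc = 0x70
  '6' = 0x36 → acc = 0x46
  ',' = 0x2C → acc = 0x6A
  '7' = 0x37 → acc = 0x5D
  ',' = 0x2C → acc = 0x71
  '.' = 0x2E → acc = 0x5F
  '2' = 0x32 → acc = 0x6D
  '6' = 0x36 → acc = 0x5B
  '0' = 0x30 → acc = 0x6B
  '4' = 0x34 → acc = 0x5F
  ',' = 0x2C → acc = 0x73
  '3' = 0x33 → acc = 0x40
Checksum = 0x40.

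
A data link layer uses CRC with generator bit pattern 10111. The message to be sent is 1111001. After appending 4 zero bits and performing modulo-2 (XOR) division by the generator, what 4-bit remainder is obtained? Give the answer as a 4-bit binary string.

1000

Append 4 zeros: 11110010000. Divide by 10111 (XOR where the leading bit is 1):
  pos 0: 11110 XOR 10111 = 01001
  pos 1: 10010 XOR 10111 = 00101
  pos 3: 10110 XOR 10111 = 00001
Remainder (last 4 bits) = 1000. This is the CRC / FCS.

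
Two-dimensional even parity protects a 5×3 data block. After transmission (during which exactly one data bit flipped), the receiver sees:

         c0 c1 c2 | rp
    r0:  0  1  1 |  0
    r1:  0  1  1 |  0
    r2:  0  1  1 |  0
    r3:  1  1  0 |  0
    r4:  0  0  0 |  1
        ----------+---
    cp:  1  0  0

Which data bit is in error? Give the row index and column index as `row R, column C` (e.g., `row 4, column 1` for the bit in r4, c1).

Recompute each row's even parity and compare to rp:
  r0: data parity 0, sent rp 0 → ok
  r1: data parity 0, sent rp 0 → ok
  r2: data parity 0, sent rp 0 → ok
  r3: data parity 0, sent rp 0 → ok
  r4: data parity 0, sent rp 1 → mismatch
Recompute each column's even parity and compare to cp:
  c0: data parity 1, sent cp 1 → ok
  c1: data parity 0, sent cp 0 → ok
  c2: data parity 1, sent cp 0 → mismatch
Exactly one row (r4) and one column (c2) fail → the flipped bit is at their intersection.

row 4, column 2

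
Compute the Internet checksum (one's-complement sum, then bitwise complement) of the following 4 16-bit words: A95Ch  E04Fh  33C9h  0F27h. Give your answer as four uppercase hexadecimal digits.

3363

One's-complement addition (fold any carry out of bit 15 back into bit 0):
  0xA95C + 0xE04F = 0x189AB → wrap carry → 0x89AC
  0x89AC + 0x33C9 = 0x0BD75
  0xBD75 + 0x0F27 = 0x0CC9C
One's-complement sum = 0xCC9C.
Checksum = ~0xCC9C & 0xFFFF = 0x3363.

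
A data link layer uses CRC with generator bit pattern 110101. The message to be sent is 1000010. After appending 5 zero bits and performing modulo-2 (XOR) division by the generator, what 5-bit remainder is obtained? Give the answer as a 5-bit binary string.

10001

Append 5 zeros: 100001000000. Divide by 110101 (XOR where the leading bit is 1):
  pos 0: 100001 XOR 110101 = 010100
  pos 1: 101000 XOR 110101 = 011101
  pos 2: 111010 XOR 110101 = 001111
  pos 4: 111100 XOR 110101 = 001001
  pos 6: 100100 XOR 110101 = 010001
Remainder (last 5 bits) = 10001. This is the CRC / FCS.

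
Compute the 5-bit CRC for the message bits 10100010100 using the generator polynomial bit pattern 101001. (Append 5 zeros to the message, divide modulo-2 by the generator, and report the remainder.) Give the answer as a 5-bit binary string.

00011

Append 5 zeros: 1010001010000000. Divide by 101001 (XOR where the leading bit is 1):
  pos 0: 101000 XOR 101001 = 000001
  pos 5: 110100 XOR 101001 = 011101
  pos 6: 111010 XOR 101001 = 010011
  pos 7: 100110 XOR 101001 = 001111
  pos 9: 111100 XOR 101001 = 010101
  pos 10: 101010 XOR 101001 = 000011
Remainder (last 5 bits) = 00011. This is the CRC / FCS.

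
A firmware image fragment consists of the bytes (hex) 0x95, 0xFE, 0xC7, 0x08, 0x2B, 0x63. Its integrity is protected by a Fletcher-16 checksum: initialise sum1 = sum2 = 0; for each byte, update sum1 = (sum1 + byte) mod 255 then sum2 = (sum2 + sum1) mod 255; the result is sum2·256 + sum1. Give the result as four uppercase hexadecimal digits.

Running sums (mod 255):
  after byte 0 (0x95): sum1=149, sum2=149
  after byte 1 (0xFE): sum1=148, sum2=42
  after byte 2 (0xC7): sum1=92, sum2=134
  after byte 3 (0x08): sum1=100, sum2=234
  after byte 4 (0x2B): sum1=143, sum2=122
  after byte 5 (0x63): sum1=242, sum2=109
Checksum = sum2·256 + sum1 = 109·256 + 242 = 28146 = 0x6DF2.

6DF2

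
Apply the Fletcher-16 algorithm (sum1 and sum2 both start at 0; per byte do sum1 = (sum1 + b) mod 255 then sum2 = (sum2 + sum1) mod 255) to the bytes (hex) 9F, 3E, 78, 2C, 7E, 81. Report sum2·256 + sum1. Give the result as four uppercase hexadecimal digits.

Running sums (mod 255):
  after byte 0 (9F): sum1=159, sum2=159
  after byte 1 (3E): sum1=221, sum2=125
  after byte 2 (78): sum1=86, sum2=211
  after byte 3 (2C): sum1=130, sum2=86
  after byte 4 (7E): sum1=1, sum2=87
  after byte 5 (81): sum1=130, sum2=217
Checksum = sum2·256 + sum1 = 217·256 + 130 = 55682 = 0xD982.

D982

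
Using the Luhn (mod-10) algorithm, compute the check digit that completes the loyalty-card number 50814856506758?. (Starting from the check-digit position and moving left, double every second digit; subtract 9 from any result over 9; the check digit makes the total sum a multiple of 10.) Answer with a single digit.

Partial digits right→left: 8 5 7 6 0 5 6 5 8 4 1 8 0 5
Double every second digit counting from the check-digit position (so the 1st, 3rd, 5th, ... of the partial from the right).
  doubled (with −9 where >9): 7 5 0 3 7 2 0 → sum 24
  kept as-is: 5 6 5 5 4 8 5 → sum 38
Total = 24 + 38 = 62.
Check digit = (10 − (62 mod 10)) mod 10 = 8.

8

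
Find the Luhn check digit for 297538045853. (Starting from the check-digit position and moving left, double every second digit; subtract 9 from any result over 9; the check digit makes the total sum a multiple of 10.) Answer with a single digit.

Partial digits right→left: 3 5 8 5 4 0 8 3 5 7 9 2
Double every second digit counting from the check-digit position (so the 1st, 3rd, 5th, ... of the partial from the right).
  doubled (with −9 where >9): 6 7 8 7 1 9 → sum 38
  kept as-is: 5 5 0 3 7 2 → sum 22
Total = 38 + 22 = 60.
Check digit = (10 − (60 mod 10)) mod 10 = 0.

0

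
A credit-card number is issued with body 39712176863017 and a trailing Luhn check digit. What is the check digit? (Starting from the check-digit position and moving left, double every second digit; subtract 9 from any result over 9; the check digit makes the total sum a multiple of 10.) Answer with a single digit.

5

Partial digits right→left: 7 1 0 3 6 8 6 7 1 2 1 7 9 3
Double every second digit counting from the check-digit position (so the 1st, 3rd, 5th, ... of the partial from the right).
  doubled (with −9 where >9): 5 0 3 3 2 2 9 → sum 24
  kept as-is: 1 3 8 7 2 7 3 → sum 31
Total = 24 + 31 = 55.
Check digit = (10 − (55 mod 10)) mod 10 = 5.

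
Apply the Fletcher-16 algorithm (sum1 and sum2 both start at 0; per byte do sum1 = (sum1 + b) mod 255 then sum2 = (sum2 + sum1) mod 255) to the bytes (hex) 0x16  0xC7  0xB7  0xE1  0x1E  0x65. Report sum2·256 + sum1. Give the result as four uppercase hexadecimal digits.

Running sums (mod 255):
  after byte 0 (0x16): sum1=22, sum2=22
  after byte 1 (0xC7): sum1=221, sum2=243
  after byte 2 (0xB7): sum1=149, sum2=137
  after byte 3 (0xE1): sum1=119, sum2=1
  after byte 4 (0x1E): sum1=149, sum2=150
  after byte 5 (0x65): sum1=250, sum2=145
Checksum = sum2·256 + sum1 = 145·256 + 250 = 37370 = 0x91FA.

91FA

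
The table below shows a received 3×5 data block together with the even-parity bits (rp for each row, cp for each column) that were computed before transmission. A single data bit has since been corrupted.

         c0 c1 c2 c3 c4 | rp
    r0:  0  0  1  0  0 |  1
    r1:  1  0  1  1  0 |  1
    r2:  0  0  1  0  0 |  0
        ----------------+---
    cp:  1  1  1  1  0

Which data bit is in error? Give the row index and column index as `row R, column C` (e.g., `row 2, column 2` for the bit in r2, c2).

row 2, column 1

Recompute each row's even parity and compare to rp:
  r0: data parity 1, sent rp 1 → ok
  r1: data parity 1, sent rp 1 → ok
  r2: data parity 1, sent rp 0 → mismatch
Recompute each column's even parity and compare to cp:
  c0: data parity 1, sent cp 1 → ok
  c1: data parity 0, sent cp 1 → mismatch
  c2: data parity 1, sent cp 1 → ok
  c3: data parity 1, sent cp 1 → ok
  c4: data parity 0, sent cp 0 → ok
Exactly one row (r2) and one column (c1) fail → the flipped bit is at their intersection.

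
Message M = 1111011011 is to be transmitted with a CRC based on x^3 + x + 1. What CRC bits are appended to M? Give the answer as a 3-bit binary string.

Append 3 zeros: 1111011011000. Divide by 1011 (XOR where the leading bit is 1):
  pos 0: 1111 XOR 1011 = 0100
  pos 1: 1000 XOR 1011 = 0011
  pos 3: 1111 XOR 1011 = 0100
  pos 4: 1000 XOR 1011 = 0011
  pos 6: 1111 XOR 1011 = 0100
  pos 7: 1000 XOR 1011 = 0011
  pos 9: 1100 XOR 1011 = 0111
Remainder (last 3 bits) = 111. This is the CRC / FCS.

111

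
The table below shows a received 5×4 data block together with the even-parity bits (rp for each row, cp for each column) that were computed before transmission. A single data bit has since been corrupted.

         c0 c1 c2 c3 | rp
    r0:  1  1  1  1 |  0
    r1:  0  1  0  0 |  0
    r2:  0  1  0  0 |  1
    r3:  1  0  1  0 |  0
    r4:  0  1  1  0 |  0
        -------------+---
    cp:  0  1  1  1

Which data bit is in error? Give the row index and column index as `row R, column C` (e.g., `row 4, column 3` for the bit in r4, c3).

Recompute each row's even parity and compare to rp:
  r0: data parity 0, sent rp 0 → ok
  r1: data parity 1, sent rp 0 → mismatch
  r2: data parity 1, sent rp 1 → ok
  r3: data parity 0, sent rp 0 → ok
  r4: data parity 0, sent rp 0 → ok
Recompute each column's even parity and compare to cp:
  c0: data parity 0, sent cp 0 → ok
  c1: data parity 0, sent cp 1 → mismatch
  c2: data parity 1, sent cp 1 → ok
  c3: data parity 1, sent cp 1 → ok
Exactly one row (r1) and one column (c1) fail → the flipped bit is at their intersection.

row 1, column 1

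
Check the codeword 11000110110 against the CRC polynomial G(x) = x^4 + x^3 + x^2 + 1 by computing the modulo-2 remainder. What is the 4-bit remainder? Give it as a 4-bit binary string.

0000

Modulo-2 division of 11000110110 by 11101:
  pos 0: 11000 XOR 11101 = 00101
  pos 2: 10111 XOR 11101 = 01010
  pos 3: 10100 XOR 11101 = 01001
  pos 4: 10011 XOR 11101 = 01110
  pos 5: 11101 XOR 11101 = 00000
Remainder = 0000 (zero — the frame passes the CRC check).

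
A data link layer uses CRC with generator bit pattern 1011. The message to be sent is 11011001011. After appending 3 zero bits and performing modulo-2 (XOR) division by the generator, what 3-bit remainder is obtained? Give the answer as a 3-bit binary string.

Append 3 zeros: 11011001011000. Divide by 1011 (XOR where the leading bit is 1):
  pos 0: 1101 XOR 1011 = 0110
  pos 1: 1101 XOR 1011 = 0110
  pos 2: 1100 XOR 1011 = 0111
  pos 3: 1110 XOR 1011 = 0101
  pos 4: 1011 XOR 1011 = 0000
  pos 9: 1100 XOR 1011 = 0111
  pos 10: 1110 XOR 1011 = 0101
Remainder (last 3 bits) = 101. This is the CRC / FCS.

101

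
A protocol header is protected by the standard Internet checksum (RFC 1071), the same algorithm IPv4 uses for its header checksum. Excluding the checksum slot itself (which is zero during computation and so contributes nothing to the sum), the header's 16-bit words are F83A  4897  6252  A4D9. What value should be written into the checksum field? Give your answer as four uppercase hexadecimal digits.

B801

One's-complement addition (fold any carry out of bit 15 back into bit 0):
  0xF83A + 0x4897 = 0x140D1 → wrap carry → 0x40D2
  0x40D2 + 0x6252 = 0x0A324
  0xA324 + 0xA4D9 = 0x147FD → wrap carry → 0x47FE
One's-complement sum = 0x47FE.
Checksum = ~0x47FE & 0xFFFF = 0xB801.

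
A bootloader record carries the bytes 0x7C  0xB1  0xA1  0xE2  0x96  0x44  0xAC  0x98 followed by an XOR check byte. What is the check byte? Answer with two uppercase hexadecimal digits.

XOR the bytes together:
  start with 0x7C
  0x7C ⊕ 0xB1 = 0xCD
  0xCD ⊕ 0xA1 = 0x6C
  0x6C ⊕ 0xE2 = 0x8E
  0x8E ⊕ 0x96 = 0x18
  0x18 ⊕ 0x44 = 0x5C
  0x5C ⊕ 0xAC = 0xF0
  0xF0 ⊕ 0x98 = 0x68

68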